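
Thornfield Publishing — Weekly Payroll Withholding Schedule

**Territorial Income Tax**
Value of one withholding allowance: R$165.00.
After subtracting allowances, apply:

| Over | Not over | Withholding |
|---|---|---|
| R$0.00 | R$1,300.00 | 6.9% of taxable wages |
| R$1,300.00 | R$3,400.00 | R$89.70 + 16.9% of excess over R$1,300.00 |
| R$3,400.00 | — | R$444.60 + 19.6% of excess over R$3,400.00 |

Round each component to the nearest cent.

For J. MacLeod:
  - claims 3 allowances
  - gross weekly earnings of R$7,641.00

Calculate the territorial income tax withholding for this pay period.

Territorial Income Tax: taxable = R$7,641.00 − 3×R$165.00 = R$7,146.00
  R$444.60 + 19.6% × (R$7,146.00 − R$3,400.00) = R$444.60 + 19.6% × R$3,746.00 = R$1,178.82

R$1,178.82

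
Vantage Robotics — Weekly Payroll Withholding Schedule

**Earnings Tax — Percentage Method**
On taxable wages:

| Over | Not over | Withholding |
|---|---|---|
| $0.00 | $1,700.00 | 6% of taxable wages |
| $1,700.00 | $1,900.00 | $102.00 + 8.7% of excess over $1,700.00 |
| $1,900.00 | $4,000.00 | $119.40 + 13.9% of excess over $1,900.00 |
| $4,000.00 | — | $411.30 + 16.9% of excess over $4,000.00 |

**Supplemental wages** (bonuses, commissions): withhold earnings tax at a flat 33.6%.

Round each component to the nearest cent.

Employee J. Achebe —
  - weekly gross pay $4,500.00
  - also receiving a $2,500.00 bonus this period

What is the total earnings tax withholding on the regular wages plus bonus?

$1,335.80

Earnings Tax: taxable = $4,500.00
  $411.30 + 16.9% × ($4,500.00 − $4,000.00) = $411.30 + 16.9% × $500.00 = $495.80
Supplemental (33.6% flat on bonus): 33.6% × $2,500.00 = $840.00
Total earnings tax: $495.80 + $840.00 = $1,335.80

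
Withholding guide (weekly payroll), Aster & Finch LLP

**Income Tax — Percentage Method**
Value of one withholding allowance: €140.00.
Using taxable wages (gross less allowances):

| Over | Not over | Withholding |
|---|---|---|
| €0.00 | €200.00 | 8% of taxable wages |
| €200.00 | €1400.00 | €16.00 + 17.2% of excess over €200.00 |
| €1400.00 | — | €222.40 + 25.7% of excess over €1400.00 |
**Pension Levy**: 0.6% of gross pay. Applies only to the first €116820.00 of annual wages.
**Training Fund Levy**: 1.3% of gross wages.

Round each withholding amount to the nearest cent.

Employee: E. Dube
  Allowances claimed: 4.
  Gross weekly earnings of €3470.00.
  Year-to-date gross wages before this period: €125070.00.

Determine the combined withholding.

€655.58

Income Tax: taxable = €3470.00 − 4×€140.00 = €2910.00
  €222.40 + 25.7% × (€2910.00 − €1400.00) = €222.40 + 25.7% × €1510.00 = €610.47
Pension Levy: YTD €125070.00 ≥ cap €116820.00 → €0.00
Training Fund Levy: 1.3% × €3470.00 = €45.11
Total: €610.47 + €0.00 + €45.11 = €655.58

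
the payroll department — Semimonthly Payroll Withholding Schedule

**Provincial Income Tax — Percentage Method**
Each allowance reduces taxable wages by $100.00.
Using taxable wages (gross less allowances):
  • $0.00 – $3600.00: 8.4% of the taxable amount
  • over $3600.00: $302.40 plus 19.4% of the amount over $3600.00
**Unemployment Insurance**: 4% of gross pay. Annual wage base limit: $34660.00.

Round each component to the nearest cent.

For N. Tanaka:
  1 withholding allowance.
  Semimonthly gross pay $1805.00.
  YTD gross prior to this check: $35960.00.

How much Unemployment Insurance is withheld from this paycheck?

Unemployment Insurance: YTD $35960.00 ≥ cap $34660.00 → $0.00

$0.00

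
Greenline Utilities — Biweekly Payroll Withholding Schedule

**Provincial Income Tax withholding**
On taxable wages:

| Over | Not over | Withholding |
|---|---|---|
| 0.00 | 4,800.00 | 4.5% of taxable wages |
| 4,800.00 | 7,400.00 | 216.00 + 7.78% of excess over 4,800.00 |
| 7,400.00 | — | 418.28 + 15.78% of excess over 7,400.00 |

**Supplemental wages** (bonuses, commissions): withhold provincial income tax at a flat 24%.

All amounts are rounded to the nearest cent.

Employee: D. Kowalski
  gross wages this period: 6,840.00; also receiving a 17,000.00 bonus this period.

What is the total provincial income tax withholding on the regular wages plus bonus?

Provincial Income Tax: taxable = 6,840.00
  216.00 + 7.78% × (6,840.00 − 4,800.00) = 216.00 + 7.78% × 2,040.00 = 374.71
Supplemental (24% flat on bonus): 24% × 17,000.00 = 4,080.00
Total provincial income tax: 374.71 + 4,080.00 = 4,454.71

4,454.71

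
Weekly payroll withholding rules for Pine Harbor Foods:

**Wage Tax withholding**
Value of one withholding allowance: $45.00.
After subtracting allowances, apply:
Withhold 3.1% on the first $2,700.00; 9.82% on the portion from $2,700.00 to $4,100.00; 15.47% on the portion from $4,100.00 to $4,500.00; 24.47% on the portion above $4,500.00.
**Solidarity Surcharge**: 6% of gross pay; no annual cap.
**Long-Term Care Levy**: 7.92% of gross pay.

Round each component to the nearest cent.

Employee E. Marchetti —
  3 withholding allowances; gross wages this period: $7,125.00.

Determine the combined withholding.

$1,884.16

Wage Tax: taxable = $7,125.00 − 3×$45.00 = $6,990.00
  $283.06 + 24.47% × ($6,990.00 − $4,500.00) = $283.06 + 24.47% × $2,490.00 = $892.36
Solidarity Surcharge: 6% × $7,125.00 = $427.50
Long-Term Care Levy: 7.92% × $7,125.00 = $564.30
Total: $892.36 + $427.50 + $564.30 = $1,884.16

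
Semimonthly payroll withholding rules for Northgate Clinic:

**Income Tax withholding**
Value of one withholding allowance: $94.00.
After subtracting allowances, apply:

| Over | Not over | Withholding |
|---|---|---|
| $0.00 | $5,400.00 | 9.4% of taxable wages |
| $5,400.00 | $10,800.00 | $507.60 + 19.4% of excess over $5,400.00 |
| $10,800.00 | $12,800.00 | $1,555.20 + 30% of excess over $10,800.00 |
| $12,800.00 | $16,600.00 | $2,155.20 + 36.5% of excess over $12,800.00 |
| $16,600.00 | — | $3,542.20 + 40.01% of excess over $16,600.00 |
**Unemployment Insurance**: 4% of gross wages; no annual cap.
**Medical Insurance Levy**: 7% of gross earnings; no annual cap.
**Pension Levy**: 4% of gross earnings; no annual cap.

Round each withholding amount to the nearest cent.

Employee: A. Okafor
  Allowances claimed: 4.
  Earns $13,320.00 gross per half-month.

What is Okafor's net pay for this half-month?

$9,114.24

Income Tax: taxable = $13,320.00 − 4×$94.00 = $12,944.00
  $2,155.20 + 36.5% × ($12,944.00 − $12,800.00) = $2,155.20 + 36.5% × $144.00 = $2,207.76
Unemployment Insurance: 4% × $13,320.00 = $532.80
Medical Insurance Levy: 7% × $13,320.00 = $932.40
Pension Levy: 4% × $13,320.00 = $532.80
Total withheld: $2,207.76 + $532.80 + $932.40 + $532.80 = $4,205.76
Net pay: $13,320.00 − $4,205.76 = $9,114.24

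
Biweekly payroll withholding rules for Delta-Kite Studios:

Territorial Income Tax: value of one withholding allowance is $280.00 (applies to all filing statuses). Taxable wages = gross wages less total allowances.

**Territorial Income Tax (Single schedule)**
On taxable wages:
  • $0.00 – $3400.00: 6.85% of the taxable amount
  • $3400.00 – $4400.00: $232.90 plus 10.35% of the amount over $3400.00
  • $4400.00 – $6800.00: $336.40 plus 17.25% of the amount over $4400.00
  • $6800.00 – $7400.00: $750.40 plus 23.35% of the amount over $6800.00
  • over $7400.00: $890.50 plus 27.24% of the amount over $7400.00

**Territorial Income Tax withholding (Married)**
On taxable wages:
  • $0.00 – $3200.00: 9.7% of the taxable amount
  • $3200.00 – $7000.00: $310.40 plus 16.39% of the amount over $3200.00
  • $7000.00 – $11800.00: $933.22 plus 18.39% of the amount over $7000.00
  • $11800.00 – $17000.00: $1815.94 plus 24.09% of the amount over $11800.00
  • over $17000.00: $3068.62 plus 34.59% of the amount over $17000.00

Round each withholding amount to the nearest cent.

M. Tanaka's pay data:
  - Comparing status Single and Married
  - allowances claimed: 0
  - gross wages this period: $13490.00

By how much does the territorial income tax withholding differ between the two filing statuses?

Territorial Income Tax (Single): taxable = $13490.00
  $890.50 + 27.24% × ($13490.00 − $7400.00) = $890.50 + 27.24% × $6090.00 = $2549.42
Territorial Income Tax (Married): taxable = $13490.00
  $1815.94 + 24.09% × ($13490.00 − $11800.00) = $1815.94 + 24.09% × $1690.00 = $2223.06
Difference: |$2549.42 − $2223.06| = $326.36 (higher under Single)

$326.36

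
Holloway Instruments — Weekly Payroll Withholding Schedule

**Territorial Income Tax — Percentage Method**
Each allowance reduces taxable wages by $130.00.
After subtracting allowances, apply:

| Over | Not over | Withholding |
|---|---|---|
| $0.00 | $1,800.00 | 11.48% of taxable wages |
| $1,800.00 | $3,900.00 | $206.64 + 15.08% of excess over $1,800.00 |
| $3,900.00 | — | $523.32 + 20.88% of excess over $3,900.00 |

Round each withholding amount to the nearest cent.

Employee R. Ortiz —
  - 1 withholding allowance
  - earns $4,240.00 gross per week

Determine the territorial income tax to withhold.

Territorial Income Tax: taxable = $4,240.00 − 1×$130.00 = $4,110.00
  $523.32 + 20.88% × ($4,110.00 − $3,900.00) = $523.32 + 20.88% × $210.00 = $567.17

$567.17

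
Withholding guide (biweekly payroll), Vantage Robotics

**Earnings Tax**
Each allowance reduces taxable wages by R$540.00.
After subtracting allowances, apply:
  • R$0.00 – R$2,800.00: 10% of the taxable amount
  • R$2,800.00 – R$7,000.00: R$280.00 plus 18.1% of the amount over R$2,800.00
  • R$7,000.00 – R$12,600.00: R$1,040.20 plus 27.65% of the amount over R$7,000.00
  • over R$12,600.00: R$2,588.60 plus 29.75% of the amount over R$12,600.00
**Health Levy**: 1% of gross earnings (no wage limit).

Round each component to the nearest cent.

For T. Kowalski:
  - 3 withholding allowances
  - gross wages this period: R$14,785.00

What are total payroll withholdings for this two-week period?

Earnings Tax: taxable = R$14,785.00 − 3×R$540.00 = R$13,165.00
  R$2,588.60 + 29.75% × (R$13,165.00 − R$12,600.00) = R$2,588.60 + 29.75% × R$565.00 = R$2,756.69
Health Levy: 1% × R$14,785.00 = R$147.85
Total: R$2,756.69 + R$147.85 = R$2,904.54

R$2,904.54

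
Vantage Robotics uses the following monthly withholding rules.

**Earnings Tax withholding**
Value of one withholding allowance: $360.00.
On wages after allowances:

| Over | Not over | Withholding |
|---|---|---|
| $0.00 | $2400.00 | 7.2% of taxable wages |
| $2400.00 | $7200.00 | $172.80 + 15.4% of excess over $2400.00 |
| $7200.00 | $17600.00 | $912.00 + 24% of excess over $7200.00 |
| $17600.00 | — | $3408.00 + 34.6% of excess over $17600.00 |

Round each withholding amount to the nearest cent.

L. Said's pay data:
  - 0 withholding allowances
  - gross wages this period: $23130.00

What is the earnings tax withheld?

$5321.38

Earnings Tax: taxable = $23130.00
  $3408.00 + 34.6% × ($23130.00 − $17600.00) = $3408.00 + 34.6% × $5530.00 = $5321.38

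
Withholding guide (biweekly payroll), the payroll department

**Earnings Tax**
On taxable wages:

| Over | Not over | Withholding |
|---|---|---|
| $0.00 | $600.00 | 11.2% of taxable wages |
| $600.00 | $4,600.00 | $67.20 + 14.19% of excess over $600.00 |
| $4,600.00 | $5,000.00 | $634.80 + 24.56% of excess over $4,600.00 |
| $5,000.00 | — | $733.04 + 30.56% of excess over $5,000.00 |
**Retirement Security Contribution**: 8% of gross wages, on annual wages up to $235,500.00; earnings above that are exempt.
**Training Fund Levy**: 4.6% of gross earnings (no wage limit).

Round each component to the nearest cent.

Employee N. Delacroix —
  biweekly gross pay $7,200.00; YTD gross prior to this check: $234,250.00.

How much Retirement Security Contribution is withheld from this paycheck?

Retirement Security Contribution: cap $235,500.00 − YTD $234,250.00 = $1,250.00 subject; 8% × $1,250.00 = $100.00

$100.00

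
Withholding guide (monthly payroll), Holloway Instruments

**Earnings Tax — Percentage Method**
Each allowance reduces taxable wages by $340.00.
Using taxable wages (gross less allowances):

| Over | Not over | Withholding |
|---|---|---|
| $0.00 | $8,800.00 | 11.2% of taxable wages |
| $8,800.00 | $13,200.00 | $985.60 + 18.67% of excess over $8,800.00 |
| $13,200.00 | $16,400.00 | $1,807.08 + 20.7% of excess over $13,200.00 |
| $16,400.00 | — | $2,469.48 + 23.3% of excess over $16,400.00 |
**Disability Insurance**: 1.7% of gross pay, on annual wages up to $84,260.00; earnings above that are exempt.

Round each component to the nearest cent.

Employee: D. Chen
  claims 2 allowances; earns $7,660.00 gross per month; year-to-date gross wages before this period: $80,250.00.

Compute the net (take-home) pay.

$6,810.07

Earnings Tax: taxable = $7,660.00 − 2×$340.00 = $6,980.00
  11.2% × $6,980.00 = $781.76
Disability Insurance: cap $84,260.00 − YTD $80,250.00 = $4,010.00 subject; 1.7% × $4,010.00 = $68.17
Total withheld: $781.76 + $68.17 = $849.93
Net pay: $7,660.00 − $849.93 = $6,810.07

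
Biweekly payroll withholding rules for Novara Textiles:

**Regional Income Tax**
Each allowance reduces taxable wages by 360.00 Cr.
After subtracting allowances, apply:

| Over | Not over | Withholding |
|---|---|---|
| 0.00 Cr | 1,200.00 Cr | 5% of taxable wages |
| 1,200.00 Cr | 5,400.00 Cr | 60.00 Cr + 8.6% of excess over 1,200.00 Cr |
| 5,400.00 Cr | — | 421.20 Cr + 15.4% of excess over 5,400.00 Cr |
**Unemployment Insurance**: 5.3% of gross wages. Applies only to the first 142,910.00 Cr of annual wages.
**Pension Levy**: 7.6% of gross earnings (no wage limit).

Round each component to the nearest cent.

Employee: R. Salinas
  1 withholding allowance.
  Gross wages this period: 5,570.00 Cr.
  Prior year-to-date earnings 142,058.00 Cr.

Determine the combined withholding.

873.34 Cr

Regional Income Tax: taxable = 5,570.00 Cr − 1×360.00 Cr = 5,210.00 Cr
  60.00 Cr + 8.6% × (5,210.00 Cr − 1,200.00 Cr) = 60.00 Cr + 8.6% × 4,010.00 Cr = 404.86 Cr
Unemployment Insurance: cap 142,910.00 Cr − YTD 142,058.00 Cr = 852.00 Cr subject; 5.3% × 852.00 Cr = 45.16 Cr
Pension Levy: 7.6% × 5,570.00 Cr = 423.32 Cr
Total: 404.86 Cr + 45.16 Cr + 423.32 Cr = 873.34 Cr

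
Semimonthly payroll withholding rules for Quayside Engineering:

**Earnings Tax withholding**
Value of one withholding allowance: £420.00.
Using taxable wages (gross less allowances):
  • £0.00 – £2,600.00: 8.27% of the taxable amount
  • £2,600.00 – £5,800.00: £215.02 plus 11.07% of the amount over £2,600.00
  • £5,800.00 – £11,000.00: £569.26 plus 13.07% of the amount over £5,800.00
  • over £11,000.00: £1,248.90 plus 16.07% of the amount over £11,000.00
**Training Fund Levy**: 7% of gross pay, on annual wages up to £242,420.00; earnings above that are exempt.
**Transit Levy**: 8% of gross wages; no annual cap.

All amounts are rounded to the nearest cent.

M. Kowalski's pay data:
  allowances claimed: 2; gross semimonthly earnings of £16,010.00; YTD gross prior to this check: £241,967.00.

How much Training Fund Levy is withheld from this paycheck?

£31.71

Training Fund Levy: cap £242,420.00 − YTD £241,967.00 = £453.00 subject; 7% × £453.00 = £31.71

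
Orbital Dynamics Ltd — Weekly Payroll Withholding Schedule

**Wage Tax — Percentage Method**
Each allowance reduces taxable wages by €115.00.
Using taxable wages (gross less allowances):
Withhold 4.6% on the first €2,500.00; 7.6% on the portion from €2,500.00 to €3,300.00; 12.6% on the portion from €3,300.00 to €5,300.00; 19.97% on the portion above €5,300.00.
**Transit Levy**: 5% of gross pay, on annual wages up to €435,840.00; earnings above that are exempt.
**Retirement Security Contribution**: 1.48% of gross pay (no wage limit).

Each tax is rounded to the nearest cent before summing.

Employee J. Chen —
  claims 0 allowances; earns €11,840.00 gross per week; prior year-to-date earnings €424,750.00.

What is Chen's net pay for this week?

Wage Tax: taxable = €11,840.00
  €427.80 + 19.97% × (€11,840.00 − €5,300.00) = €427.80 + 19.97% × €6,540.00 = €1,733.84
Transit Levy: cap €435,840.00 − YTD €424,750.00 = €11,090.00 subject; 5% × €11,090.00 = €554.50
Retirement Security Contribution: 1.48% × €11,840.00 = €175.23
Total withheld: €1,733.84 + €554.50 + €175.23 = €2,463.57
Net pay: €11,840.00 − €2,463.57 = €9,376.43

€9,376.43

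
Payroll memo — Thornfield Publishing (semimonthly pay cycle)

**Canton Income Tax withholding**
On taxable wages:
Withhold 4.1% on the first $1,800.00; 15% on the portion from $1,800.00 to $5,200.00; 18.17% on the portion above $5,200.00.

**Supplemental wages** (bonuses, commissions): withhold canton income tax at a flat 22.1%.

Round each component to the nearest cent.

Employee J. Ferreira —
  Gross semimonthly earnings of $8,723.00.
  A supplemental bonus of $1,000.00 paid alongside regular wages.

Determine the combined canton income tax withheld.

Canton Income Tax: taxable = $8,723.00
  $583.80 + 18.17% × ($8,723.00 − $5,200.00) = $583.80 + 18.17% × $3,523.00 = $1,223.93
Supplemental (22.1% flat on bonus): 22.1% × $1,000.00 = $221.00
Total canton income tax: $1,223.93 + $221.00 = $1,444.93

$1,444.93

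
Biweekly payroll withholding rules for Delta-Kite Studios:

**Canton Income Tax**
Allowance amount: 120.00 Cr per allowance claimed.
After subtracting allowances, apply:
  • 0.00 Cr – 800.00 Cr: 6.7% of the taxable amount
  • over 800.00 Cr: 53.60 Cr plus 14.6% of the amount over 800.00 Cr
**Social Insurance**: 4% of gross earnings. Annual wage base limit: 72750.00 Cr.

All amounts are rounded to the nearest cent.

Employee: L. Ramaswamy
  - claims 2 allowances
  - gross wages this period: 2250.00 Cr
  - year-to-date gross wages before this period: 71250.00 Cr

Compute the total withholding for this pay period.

290.26 Cr

Canton Income Tax: taxable = 2250.00 Cr − 2×120.00 Cr = 2010.00 Cr
  53.60 Cr + 14.6% × (2010.00 Cr − 800.00 Cr) = 53.60 Cr + 14.6% × 1210.00 Cr = 230.26 Cr
Social Insurance: cap 72750.00 Cr − YTD 71250.00 Cr = 1500.00 Cr subject; 4% × 1500.00 Cr = 60.00 Cr
Total: 230.26 Cr + 60.00 Cr = 290.26 Cr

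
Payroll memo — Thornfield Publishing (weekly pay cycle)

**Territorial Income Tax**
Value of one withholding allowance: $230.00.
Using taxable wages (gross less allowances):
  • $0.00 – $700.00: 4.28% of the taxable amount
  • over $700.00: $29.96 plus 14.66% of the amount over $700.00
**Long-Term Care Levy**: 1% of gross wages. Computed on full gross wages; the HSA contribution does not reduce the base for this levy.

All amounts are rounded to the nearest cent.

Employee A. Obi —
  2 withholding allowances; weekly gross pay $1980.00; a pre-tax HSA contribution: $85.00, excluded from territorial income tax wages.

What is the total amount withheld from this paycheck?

Territorial Income Tax: taxable = $1980.00 − $85.00 − 2×$230.00 = $1435.00
  $29.96 + 14.66% × ($1435.00 − $700.00) = $29.96 + 14.66% × $735.00 = $137.71
Long-Term Care Levy: 1% × $1980.00 = $19.80
Total: $137.71 + $19.80 = $157.51

$157.51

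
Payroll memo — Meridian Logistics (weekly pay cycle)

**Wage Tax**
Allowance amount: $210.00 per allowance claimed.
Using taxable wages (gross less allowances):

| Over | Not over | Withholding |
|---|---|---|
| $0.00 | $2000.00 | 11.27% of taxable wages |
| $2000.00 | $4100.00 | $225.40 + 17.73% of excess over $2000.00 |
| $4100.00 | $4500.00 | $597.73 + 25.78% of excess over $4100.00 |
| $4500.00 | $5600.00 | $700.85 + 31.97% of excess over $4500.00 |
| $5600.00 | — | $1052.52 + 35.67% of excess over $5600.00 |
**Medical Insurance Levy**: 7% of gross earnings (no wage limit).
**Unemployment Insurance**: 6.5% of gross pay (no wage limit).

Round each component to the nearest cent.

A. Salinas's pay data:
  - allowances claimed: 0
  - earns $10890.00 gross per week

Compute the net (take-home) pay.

$6480.39

Wage Tax: taxable = $10890.00
  $1052.52 + 35.67% × ($10890.00 − $5600.00) = $1052.52 + 35.67% × $5290.00 = $2939.46
Medical Insurance Levy: 7% × $10890.00 = $762.30
Unemployment Insurance: 6.5% × $10890.00 = $707.85
Total withheld: $2939.46 + $762.30 + $707.85 = $4409.61
Net pay: $10890.00 − $4409.61 = $6480.39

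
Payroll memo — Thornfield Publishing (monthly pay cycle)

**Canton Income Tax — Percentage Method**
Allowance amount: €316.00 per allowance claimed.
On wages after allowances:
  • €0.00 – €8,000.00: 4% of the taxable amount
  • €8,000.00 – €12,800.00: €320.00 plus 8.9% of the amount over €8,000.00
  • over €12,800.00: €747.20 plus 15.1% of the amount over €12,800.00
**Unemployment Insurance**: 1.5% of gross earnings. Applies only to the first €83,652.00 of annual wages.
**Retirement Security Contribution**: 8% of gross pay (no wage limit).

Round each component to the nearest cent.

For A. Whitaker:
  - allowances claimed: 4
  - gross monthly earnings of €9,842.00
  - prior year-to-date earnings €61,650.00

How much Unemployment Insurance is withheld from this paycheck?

€147.63

Unemployment Insurance: 1.5% × €9,842.00 = €147.63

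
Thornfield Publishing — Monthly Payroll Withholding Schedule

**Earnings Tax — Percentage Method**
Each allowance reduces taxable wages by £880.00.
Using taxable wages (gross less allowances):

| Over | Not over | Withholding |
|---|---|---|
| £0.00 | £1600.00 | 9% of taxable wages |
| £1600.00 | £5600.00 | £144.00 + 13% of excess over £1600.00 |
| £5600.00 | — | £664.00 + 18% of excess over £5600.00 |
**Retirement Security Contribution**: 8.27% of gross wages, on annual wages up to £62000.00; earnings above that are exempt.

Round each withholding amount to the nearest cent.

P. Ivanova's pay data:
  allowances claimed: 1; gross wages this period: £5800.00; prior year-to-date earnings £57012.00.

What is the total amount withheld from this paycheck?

Earnings Tax: taxable = £5800.00 − 1×£880.00 = £4920.00
  £144.00 + 13% × (£4920.00 − £1600.00) = £144.00 + 13% × £3320.00 = £575.60
Retirement Security Contribution: cap £62000.00 − YTD £57012.00 = £4988.00 subject; 8.27% × £4988.00 = £412.51
Total: £575.60 + £412.51 = £988.11

£988.11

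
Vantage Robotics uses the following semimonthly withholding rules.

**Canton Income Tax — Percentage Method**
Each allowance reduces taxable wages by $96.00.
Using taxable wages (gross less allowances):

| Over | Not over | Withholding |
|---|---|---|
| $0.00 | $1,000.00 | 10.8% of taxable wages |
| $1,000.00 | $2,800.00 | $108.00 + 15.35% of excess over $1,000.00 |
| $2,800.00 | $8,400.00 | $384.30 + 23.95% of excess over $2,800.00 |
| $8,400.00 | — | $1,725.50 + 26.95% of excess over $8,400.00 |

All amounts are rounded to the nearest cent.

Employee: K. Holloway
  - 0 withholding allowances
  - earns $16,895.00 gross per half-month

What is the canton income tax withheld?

$4,014.90

Canton Income Tax: taxable = $16,895.00
  $1,725.50 + 26.95% × ($16,895.00 − $8,400.00) = $1,725.50 + 26.95% × $8,495.00 = $4,014.90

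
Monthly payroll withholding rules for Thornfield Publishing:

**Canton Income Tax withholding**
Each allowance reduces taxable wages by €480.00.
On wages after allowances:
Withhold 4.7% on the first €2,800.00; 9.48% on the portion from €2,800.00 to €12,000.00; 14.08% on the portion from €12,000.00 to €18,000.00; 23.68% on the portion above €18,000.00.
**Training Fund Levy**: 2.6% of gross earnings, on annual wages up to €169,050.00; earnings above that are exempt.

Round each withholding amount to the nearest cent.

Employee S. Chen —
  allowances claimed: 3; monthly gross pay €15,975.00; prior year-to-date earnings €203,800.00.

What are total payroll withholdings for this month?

€1,360.69

Canton Income Tax: taxable = €15,975.00 − 3×€480.00 = €14,535.00
  €1,003.76 + 14.08% × (€14,535.00 − €12,000.00) = €1,003.76 + 14.08% × €2,535.00 = €1,360.69
Training Fund Levy: YTD €203,800.00 ≥ cap €169,050.00 → €0.00
Total: €1,360.69 + €0.00 = €1,360.69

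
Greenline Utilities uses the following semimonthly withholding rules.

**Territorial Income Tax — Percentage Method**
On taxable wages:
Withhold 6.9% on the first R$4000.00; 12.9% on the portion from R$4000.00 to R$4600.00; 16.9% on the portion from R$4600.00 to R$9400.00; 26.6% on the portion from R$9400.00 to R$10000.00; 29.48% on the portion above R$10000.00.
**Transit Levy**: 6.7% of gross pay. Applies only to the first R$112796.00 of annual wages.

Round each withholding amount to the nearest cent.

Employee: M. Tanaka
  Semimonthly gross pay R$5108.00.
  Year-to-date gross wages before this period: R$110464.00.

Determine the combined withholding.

Territorial Income Tax: taxable = R$5108.00
  R$353.40 + 16.9% × (R$5108.00 − R$4600.00) = R$353.40 + 16.9% × R$508.00 = R$439.25
Transit Levy: cap R$112796.00 − YTD R$110464.00 = R$2332.00 subject; 6.7% × R$2332.00 = R$156.24
Total: R$439.25 + R$156.24 = R$595.49

R$595.49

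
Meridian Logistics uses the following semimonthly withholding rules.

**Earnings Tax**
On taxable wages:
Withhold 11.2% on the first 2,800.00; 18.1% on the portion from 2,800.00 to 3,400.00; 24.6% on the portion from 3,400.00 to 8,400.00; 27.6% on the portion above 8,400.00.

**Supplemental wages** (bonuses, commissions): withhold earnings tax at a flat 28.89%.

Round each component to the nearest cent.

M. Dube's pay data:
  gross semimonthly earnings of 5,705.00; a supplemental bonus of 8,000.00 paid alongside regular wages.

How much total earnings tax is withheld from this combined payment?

Earnings Tax: taxable = 5,705.00
  422.20 + 24.6% × (5,705.00 − 3,400.00) = 422.20 + 24.6% × 2,305.00 = 989.23
Supplemental (28.89% flat on bonus): 28.89% × 8,000.00 = 2,311.20
Total earnings tax: 989.23 + 2,311.20 = 3,300.43

3,300.43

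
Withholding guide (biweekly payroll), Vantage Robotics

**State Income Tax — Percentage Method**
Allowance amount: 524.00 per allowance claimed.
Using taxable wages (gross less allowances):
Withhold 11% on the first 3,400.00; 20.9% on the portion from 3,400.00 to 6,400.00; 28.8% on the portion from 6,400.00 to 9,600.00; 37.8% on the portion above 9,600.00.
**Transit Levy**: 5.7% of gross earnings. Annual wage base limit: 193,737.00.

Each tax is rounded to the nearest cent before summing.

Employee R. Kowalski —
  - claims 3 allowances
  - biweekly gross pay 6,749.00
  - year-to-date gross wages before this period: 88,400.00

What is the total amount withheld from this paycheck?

State Income Tax: taxable = 6,749.00 − 3×524.00 = 5,177.00
  374.00 + 20.9% × (5,177.00 − 3,400.00) = 374.00 + 20.9% × 1,777.00 = 745.39
Transit Levy: 5.7% × 6,749.00 = 384.69
Total: 745.39 + 384.69 = 1,130.08

1,130.08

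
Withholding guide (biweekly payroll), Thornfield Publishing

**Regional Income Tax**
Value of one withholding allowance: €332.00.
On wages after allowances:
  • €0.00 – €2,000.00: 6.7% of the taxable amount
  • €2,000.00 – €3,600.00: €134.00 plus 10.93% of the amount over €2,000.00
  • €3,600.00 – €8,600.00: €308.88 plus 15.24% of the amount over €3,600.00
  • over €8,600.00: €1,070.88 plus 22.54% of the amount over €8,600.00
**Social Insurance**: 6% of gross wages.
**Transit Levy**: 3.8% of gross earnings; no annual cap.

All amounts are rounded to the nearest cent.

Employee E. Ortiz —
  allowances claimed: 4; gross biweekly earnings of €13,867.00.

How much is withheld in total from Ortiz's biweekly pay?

€3,317.70

Regional Income Tax: taxable = €13,867.00 − 4×€332.00 = €12,539.00
  €1,070.88 + 22.54% × (€12,539.00 − €8,600.00) = €1,070.88 + 22.54% × €3,939.00 = €1,958.73
Social Insurance: 6% × €13,867.00 = €832.02
Transit Levy: 3.8% × €13,867.00 = €526.95
Total: €1,958.73 + €832.02 + €526.95 = €3,317.70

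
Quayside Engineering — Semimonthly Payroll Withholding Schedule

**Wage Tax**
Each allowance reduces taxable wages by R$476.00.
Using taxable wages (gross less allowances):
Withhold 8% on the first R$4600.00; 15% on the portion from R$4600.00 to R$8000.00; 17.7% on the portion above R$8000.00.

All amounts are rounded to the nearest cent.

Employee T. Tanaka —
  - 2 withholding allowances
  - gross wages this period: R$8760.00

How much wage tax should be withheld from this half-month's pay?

Wage Tax: taxable = R$8760.00 − 2×R$476.00 = R$7808.00
  R$368.00 + 15% × (R$7808.00 − R$4600.00) = R$368.00 + 15% × R$3208.00 = R$849.20

R$849.20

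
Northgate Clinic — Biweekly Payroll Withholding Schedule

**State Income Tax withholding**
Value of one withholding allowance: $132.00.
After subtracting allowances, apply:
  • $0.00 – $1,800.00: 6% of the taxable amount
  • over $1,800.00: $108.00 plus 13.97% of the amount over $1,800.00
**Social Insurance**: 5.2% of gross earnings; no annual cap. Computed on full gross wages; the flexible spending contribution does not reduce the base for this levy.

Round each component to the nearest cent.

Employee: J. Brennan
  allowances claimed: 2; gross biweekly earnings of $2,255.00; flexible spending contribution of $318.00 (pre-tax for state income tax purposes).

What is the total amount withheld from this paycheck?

$217.64

State Income Tax: taxable = $2,255.00 − $318.00 − 2×$132.00 = $1,673.00
  6% × $1,673.00 = $100.38
Social Insurance: 5.2% × $2,255.00 = $117.26
Total: $100.38 + $117.26 = $217.64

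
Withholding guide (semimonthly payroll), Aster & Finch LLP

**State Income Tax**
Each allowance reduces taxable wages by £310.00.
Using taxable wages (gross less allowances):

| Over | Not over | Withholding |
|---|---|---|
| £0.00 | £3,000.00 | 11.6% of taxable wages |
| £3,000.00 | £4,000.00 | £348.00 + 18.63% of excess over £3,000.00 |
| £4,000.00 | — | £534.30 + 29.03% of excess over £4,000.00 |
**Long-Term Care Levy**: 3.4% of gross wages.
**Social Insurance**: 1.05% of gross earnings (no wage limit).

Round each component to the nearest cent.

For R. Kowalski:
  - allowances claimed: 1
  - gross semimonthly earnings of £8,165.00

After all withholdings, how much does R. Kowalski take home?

£6,148.25

State Income Tax: taxable = £8,165.00 − 1×£310.00 = £7,855.00
  £534.30 + 29.03% × (£7,855.00 − £4,000.00) = £534.30 + 29.03% × £3,855.00 = £1,653.41
Long-Term Care Levy: 3.4% × £8,165.00 = £277.61
Social Insurance: 1.05% × £8,165.00 = £85.73
Total withheld: £1,653.41 + £277.61 + £85.73 = £2,016.75
Net pay: £8,165.00 − £2,016.75 = £6,148.25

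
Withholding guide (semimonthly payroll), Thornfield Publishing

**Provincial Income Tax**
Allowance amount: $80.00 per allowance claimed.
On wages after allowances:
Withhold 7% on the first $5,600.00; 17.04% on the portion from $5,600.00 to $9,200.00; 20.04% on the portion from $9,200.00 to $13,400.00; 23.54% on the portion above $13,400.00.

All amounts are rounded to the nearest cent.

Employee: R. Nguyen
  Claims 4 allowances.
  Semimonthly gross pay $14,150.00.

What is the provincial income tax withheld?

Provincial Income Tax: taxable = $14,150.00 − 4×$80.00 = $13,830.00
  $1,847.12 + 23.54% × ($13,830.00 − $13,400.00) = $1,847.12 + 23.54% × $430.00 = $1,948.34

$1,948.34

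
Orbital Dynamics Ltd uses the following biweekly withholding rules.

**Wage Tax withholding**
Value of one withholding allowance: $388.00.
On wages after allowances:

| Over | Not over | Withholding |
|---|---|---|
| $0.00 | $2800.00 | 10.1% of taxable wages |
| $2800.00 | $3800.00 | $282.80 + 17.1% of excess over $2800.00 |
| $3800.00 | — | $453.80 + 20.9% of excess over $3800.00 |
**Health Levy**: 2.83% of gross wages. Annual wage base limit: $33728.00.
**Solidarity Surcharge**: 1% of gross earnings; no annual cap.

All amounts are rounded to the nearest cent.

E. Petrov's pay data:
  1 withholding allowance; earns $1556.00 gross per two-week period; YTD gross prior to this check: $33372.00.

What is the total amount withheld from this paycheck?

Wage Tax: taxable = $1556.00 − 1×$388.00 = $1168.00
  10.1% × $1168.00 = $117.97
Health Levy: cap $33728.00 − YTD $33372.00 = $356.00 subject; 2.83% × $356.00 = $10.07
Solidarity Surcharge: 1% × $1556.00 = $15.56
Total: $117.97 + $10.07 + $15.56 = $143.60

$143.60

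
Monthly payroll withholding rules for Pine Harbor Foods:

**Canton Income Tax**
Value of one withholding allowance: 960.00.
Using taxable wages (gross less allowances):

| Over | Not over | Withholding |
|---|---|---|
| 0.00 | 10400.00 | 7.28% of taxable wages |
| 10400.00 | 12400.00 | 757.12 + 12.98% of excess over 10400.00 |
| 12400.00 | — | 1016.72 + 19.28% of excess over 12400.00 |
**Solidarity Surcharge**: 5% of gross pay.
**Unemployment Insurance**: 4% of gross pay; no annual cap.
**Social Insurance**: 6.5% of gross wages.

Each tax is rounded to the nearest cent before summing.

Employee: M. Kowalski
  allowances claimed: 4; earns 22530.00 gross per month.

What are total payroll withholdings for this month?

5721.58

Canton Income Tax: taxable = 22530.00 − 4×960.00 = 18690.00
  1016.72 + 19.28% × (18690.00 − 12400.00) = 1016.72 + 19.28% × 6290.00 = 2229.43
Solidarity Surcharge: 5% × 22530.00 = 1126.50
Unemployment Insurance: 4% × 22530.00 = 901.20
Social Insurance: 6.5% × 22530.00 = 1464.45
Total: 2229.43 + 1126.50 + 901.20 + 1464.45 = 5721.58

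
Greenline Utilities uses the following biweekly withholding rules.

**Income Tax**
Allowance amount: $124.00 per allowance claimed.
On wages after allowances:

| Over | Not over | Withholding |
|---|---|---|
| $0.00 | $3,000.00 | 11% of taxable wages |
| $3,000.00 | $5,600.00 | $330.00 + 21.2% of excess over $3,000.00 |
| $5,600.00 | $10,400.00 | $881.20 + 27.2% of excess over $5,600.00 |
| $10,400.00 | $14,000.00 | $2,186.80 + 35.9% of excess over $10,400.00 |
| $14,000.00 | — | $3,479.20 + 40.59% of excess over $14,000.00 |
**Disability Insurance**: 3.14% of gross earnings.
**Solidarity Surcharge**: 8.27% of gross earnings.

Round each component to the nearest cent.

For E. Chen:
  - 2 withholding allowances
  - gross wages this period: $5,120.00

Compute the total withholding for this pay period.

$1,311.05

Income Tax: taxable = $5,120.00 − 2×$124.00 = $4,872.00
  $330.00 + 21.2% × ($4,872.00 − $3,000.00) = $330.00 + 21.2% × $1,872.00 = $726.86
Disability Insurance: 3.14% × $5,120.00 = $160.77
Solidarity Surcharge: 8.27% × $5,120.00 = $423.42
Total: $726.86 + $160.77 + $423.42 = $1,311.05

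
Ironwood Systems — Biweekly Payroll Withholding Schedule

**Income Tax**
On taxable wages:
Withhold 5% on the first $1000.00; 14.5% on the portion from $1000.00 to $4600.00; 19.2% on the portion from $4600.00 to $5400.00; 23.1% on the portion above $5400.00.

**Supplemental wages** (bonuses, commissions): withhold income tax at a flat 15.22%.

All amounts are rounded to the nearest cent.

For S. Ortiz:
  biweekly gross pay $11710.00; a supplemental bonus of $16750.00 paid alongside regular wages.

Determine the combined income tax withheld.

$4732.56

Income Tax: taxable = $11710.00
  $725.60 + 23.1% × ($11710.00 − $5400.00) = $725.60 + 23.1% × $6310.00 = $2183.21
Supplemental (15.22% flat on bonus): 15.22% × $16750.00 = $2549.35
Total income tax: $2183.21 + $2549.35 = $4732.56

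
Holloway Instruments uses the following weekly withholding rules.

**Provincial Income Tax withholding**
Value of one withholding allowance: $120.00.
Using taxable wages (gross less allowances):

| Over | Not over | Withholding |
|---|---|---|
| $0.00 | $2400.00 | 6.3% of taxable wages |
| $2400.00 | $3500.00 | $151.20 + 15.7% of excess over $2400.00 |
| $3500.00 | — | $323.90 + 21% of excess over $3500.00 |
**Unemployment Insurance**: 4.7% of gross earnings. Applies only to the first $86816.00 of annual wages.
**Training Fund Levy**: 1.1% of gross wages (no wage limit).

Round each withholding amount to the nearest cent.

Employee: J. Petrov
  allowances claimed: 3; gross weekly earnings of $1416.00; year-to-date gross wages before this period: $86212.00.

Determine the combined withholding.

$110.50

Provincial Income Tax: taxable = $1416.00 − 3×$120.00 = $1056.00
  6.3% × $1056.00 = $66.53
Unemployment Insurance: cap $86816.00 − YTD $86212.00 = $604.00 subject; 4.7% × $604.00 = $28.39
Training Fund Levy: 1.1% × $1416.00 = $15.58
Total: $66.53 + $28.39 + $15.58 = $110.50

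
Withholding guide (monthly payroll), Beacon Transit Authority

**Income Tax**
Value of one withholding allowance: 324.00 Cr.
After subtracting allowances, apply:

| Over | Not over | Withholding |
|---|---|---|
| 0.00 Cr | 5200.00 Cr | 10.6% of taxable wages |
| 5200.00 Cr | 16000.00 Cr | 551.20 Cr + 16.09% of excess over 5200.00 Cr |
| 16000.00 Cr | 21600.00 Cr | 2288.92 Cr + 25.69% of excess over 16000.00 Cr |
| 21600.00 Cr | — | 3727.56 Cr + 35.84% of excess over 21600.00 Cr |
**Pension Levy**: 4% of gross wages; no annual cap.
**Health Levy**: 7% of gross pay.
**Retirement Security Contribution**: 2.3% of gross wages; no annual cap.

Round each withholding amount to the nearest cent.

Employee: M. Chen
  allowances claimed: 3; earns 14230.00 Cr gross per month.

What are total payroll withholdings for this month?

Income Tax: taxable = 14230.00 Cr − 3×324.00 Cr = 13258.00 Cr
  551.20 Cr + 16.09% × (13258.00 Cr − 5200.00 Cr) = 551.20 Cr + 16.09% × 8058.00 Cr = 1847.73 Cr
Pension Levy: 4% × 14230.00 Cr = 569.20 Cr
Health Levy: 7% × 14230.00 Cr = 996.10 Cr
Retirement Security Contribution: 2.3% × 14230.00 Cr = 327.29 Cr
Total: 1847.73 Cr + 569.20 Cr + 996.10 Cr + 327.29 Cr = 3740.32 Cr

3740.32 Cr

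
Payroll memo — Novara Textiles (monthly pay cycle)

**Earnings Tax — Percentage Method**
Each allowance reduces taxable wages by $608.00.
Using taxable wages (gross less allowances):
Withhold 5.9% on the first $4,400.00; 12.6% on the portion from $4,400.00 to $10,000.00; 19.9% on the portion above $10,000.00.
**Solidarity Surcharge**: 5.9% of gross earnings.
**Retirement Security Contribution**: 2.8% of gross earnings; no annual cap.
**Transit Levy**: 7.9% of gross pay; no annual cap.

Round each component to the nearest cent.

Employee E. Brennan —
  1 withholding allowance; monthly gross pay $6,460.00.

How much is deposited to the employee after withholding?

$4,945.09

Earnings Tax: taxable = $6,460.00 − 1×$608.00 = $5,852.00
  $259.60 + 12.6% × ($5,852.00 − $4,400.00) = $259.60 + 12.6% × $1,452.00 = $442.55
Solidarity Surcharge: 5.9% × $6,460.00 = $381.14
Retirement Security Contribution: 2.8% × $6,460.00 = $180.88
Transit Levy: 7.9% × $6,460.00 = $510.34
Total withheld: $442.55 + $381.14 + $180.88 + $510.34 = $1,514.91
Net pay: $6,460.00 − $1,514.91 = $4,945.09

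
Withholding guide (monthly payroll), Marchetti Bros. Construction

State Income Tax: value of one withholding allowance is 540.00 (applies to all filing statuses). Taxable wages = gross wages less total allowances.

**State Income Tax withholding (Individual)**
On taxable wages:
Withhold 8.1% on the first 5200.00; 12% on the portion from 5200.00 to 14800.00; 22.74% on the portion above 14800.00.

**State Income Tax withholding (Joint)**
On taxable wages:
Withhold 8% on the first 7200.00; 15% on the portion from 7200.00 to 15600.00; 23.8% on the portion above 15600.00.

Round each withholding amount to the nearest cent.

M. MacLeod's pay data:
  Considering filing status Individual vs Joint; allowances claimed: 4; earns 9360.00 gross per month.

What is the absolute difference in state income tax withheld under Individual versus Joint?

State Income Tax (Individual): taxable = 9360.00 − 4×540.00 = 7200.00
  421.20 + 12% × (7200.00 − 5200.00) = 421.20 + 12% × 2000.00 = 661.20
State Income Tax (Joint): taxable = 9360.00 − 4×540.00 = 7200.00
  8% × 7200.00 = 576.00
Difference: |661.20 − 576.00| = 85.20 (higher under Individual)

85.20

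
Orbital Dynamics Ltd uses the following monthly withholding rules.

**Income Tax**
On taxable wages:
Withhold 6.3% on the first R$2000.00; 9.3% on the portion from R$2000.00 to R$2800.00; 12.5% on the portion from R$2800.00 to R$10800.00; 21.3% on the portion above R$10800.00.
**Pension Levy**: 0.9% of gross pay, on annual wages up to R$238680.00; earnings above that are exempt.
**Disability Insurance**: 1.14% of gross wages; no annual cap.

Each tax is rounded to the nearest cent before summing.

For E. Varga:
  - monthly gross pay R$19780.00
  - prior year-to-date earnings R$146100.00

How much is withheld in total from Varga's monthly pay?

Income Tax: taxable = R$19780.00
  R$1200.40 + 21.3% × (R$19780.00 − R$10800.00) = R$1200.40 + 21.3% × R$8980.00 = R$3113.14
Pension Levy: 0.9% × R$19780.00 = R$178.02
Disability Insurance: 1.14% × R$19780.00 = R$225.49
Total: R$3113.14 + R$178.02 + R$225.49 = R$3516.65

R$3516.65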